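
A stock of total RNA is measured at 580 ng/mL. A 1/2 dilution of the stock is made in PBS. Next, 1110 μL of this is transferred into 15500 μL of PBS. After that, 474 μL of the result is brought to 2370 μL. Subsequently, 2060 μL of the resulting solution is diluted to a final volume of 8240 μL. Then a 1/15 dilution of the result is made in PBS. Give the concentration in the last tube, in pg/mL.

64.6 pg/mL

Overall dilution factor = 2 × 14.96 × 5 × 4 × 15 = 8978.
580 ng/mL / 8978 = 0.0646 ng/mL = 64.6 pg/mL.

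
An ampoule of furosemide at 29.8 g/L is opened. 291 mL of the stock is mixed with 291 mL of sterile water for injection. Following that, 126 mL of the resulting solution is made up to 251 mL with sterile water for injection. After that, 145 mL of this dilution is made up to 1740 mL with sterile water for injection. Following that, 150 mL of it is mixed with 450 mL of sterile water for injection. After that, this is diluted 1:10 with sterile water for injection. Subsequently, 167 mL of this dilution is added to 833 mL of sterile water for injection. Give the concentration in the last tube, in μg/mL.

Overall dilution factor = 2 × 1.992 × 12 × 4 × 10 × 5.988 = 1.15 × 10⁴.
29.8 g/L / 1.15 × 10⁴ = 2.60 × 10⁻³ g/L = 2.60 μg/mL.

2.60 μg/mL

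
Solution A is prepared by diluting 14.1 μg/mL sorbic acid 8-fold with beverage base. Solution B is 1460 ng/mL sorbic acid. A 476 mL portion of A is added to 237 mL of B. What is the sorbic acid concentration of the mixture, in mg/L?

C_A = 14.1 μg/mL / 8 = 1.76 μg/mL.
C_B = 1460 ng/mL = 1.46 μg/mL.
C_mix = (C_A·V_A + C_B·V_B)/(V_A + V_B) = (1.76×476 + 1.46×237) / 713.0 = 1.66 μg/mL = 1.66 mg/L.

1.66 mg/L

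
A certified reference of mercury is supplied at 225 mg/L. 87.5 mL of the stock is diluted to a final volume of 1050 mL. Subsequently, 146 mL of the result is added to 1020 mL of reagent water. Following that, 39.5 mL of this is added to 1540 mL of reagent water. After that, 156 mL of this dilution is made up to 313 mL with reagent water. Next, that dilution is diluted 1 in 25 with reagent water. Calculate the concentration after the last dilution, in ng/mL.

1.17 ng/mL

Overall dilution factor = 12 × 7.986 × 39.99 × 2.006 × 25 = 1.92 × 10⁵.
225 mg/L / 1.92 × 10⁵ = 1.17 × 10⁻³ mg/L = 1.17 ng/mL.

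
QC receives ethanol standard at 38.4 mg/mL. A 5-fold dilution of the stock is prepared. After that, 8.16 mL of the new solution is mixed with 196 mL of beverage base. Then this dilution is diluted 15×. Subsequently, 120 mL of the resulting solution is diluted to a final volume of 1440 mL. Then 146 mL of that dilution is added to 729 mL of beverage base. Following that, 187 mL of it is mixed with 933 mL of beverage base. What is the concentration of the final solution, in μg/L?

Overall dilution factor = 5 × 25.02 × 15 × 12 × 5.993 × 5.989 = 8.08 × 10⁵.
38.4 mg/mL / 8.08 × 10⁵ = 4.75 × 10⁻⁵ mg/mL = 47.5 μg/L.

47.5 μg/L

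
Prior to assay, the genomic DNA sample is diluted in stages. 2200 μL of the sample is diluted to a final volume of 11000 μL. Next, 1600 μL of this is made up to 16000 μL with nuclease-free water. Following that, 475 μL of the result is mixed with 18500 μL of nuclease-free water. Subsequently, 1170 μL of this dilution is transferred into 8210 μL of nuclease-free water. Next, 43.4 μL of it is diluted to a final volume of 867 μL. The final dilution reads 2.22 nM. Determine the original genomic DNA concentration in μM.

710 μM

Overall dilution factor = 5 × 10 × 39.95 × 8.017 × 19.98 = 3.20 × 10⁵.
Original = 2.22 nM × 3.20 × 10⁵ = 7.10 × 10⁵ nM = 710 μM.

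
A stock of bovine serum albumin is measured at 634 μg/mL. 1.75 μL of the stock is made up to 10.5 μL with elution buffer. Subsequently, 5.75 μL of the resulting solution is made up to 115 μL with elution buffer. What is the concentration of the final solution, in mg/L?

Overall dilution factor = 6 × 20 = 120.
634 μg/mL / 120 = 5.28 μg/mL = 5.28 mg/L.

5.28 mg/L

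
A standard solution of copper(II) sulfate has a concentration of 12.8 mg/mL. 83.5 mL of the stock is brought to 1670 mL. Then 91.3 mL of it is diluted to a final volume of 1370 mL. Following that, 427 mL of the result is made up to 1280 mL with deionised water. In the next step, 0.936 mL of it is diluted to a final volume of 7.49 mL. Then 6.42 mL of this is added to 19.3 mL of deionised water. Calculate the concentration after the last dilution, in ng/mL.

Overall dilution factor = 20 × 15.01 × 2.998 × 8.002 × 4.006 = 2.88 × 10⁴.
12.8 mg/mL / 2.88 × 10⁴ = 4.44 × 10⁻⁴ mg/mL = 444 ng/mL.

444 ng/mL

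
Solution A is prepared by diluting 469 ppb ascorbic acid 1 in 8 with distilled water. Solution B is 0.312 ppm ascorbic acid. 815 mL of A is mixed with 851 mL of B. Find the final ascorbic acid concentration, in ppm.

C_A = 469 ppb / 8 = 58.6 ppb.
C_B = 0.312 ppm = 312 ppb.
C_mix = (C_A·V_A + C_B·V_B)/(V_A + V_B) = (58.6×815 + 312×851) / 1666 = 188 ppb = 0.188 ppm.

0.188 ppm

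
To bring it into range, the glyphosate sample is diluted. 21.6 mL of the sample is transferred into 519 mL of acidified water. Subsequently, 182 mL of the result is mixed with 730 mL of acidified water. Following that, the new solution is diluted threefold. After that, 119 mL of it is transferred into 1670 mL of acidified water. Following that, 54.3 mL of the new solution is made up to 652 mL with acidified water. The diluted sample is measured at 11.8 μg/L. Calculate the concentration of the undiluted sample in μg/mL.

801 μg/mL

Overall dilution factor = 25.03 × 5.011 × 3 × 15.03 × 12.01 = 6.79 × 10⁴.
Original = 11.8 μg/L × 6.79 × 10⁴ = 8.01 × 10⁵ μg/L = 801 μg/mL.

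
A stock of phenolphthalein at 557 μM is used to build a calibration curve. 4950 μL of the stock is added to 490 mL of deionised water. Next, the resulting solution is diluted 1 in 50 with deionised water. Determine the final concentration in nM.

111 nM

Overall dilution factor = 99.99 × 50 = 4999.
557 μM / 4999 = 0.111 μM = 111 nM.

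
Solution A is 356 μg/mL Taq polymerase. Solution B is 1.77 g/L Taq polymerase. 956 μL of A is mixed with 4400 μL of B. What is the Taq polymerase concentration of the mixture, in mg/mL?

C_B = 1.77 g/L = 1770 μg/mL.
C_mix = (C_A·V_A + C_B·V_B)/(V_A + V_B) = (356×956 + 1770×4400) / 5356 = 1518 μg/mL = 1.52 mg/mL.

1.52 mg/mL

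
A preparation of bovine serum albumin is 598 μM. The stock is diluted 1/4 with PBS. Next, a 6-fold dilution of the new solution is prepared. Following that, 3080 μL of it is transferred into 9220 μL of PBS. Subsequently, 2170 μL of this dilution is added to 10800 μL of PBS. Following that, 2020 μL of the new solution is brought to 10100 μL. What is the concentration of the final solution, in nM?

Overall dilution factor = 4 × 6 × 3.994 × 5.977 × 5 = 2864.
598 μM / 2864 = 0.209 μM = 209 nM.

209 nM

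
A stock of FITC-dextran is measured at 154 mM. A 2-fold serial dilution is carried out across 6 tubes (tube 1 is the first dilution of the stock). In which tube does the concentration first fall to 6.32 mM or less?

Tube n has concentration 154 mM / 2ⁿ.
Need 2ⁿ ≥ 154 mM / 6.32 mM = 24.4, so n ≥ 4.61.
First such tube: n = 5.

tube 5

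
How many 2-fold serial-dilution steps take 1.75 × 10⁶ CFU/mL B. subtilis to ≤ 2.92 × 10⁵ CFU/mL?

Need 2ⁿ ≥ 5.99, so n ≥ log(5.99)/log(2) = 2.58.
Minimum whole steps: n = 3.

3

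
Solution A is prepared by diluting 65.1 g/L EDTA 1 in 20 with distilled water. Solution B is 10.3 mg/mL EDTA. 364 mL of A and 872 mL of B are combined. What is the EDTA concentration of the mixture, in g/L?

C_A = 65.1 g/L / 20 = 3.25 g/L.
C_B = 10.3 mg/mL = 10.3 g/L.
C_mix = (C_A·V_A + C_B·V_B)/(V_A + V_B) = (3.25×364 + 10.3×872) / 1236 = 8.23 g/L.

8.23 g/L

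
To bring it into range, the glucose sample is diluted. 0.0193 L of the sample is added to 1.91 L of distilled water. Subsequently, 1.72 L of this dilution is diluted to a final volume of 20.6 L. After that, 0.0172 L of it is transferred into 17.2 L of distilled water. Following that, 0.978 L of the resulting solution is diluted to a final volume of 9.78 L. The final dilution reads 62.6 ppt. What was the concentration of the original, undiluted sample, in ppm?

Overall dilution factor = 99.96 × 11.98 × 1001 × 10 = 1.20 × 10⁷.
Original = 62.6 ppt × 1.20 × 10⁷ = 7.50 × 10⁸ ppt = 750 ppm.

750 ppm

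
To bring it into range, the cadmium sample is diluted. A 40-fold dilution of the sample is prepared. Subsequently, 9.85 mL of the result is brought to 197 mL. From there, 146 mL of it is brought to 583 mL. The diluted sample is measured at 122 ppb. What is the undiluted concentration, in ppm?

Overall dilution factor = 40 × 20 × 3.993 = 3195.
Original = 122 ppb × 3195 = 3.90 × 10⁵ ppb = 390 ppm.

390 ppm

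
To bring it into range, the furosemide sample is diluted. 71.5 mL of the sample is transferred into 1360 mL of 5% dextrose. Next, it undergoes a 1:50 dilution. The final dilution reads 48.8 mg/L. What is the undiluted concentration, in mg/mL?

Overall dilution factor = 20.02 × 50 = 1001.
Original = 48.8 mg/L × 1001 = 4.89 × 10⁴ mg/L = 48.9 mg/mL.

48.9 mg/mL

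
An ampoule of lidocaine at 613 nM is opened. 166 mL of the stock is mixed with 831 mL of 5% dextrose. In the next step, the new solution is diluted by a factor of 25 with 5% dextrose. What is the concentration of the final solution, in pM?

Overall dilution factor = 6.006 × 25 = 150.
613 nM / 150 = 4.08 nM = 4080 pM.

4080 pM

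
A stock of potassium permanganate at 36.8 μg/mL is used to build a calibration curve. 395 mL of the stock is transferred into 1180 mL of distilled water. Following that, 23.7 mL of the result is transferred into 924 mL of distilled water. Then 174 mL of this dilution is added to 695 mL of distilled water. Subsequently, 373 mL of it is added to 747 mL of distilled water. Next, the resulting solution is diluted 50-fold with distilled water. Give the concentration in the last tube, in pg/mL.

Overall dilution factor = 3.987 × 39.99 × 4.994 × 3.003 × 50 = 1.20 × 10⁵.
36.8 μg/mL / 1.20 × 10⁵ = 3.08 × 10⁻⁴ μg/mL = 308 pg/mL.

308 pg/mL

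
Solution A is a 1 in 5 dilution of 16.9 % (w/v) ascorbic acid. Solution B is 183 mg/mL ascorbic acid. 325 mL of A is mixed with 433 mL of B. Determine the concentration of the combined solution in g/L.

119 g/L

C_A = 16.9 % (w/v) / 5 = 3.38 % (w/v).
C_B = 183 mg/mL = 18.3 % (w/v).
C_mix = (C_A·V_A + C_B·V_B)/(V_A + V_B) = (3.38×325 + 18.3×433) / 758.0 = 11.9 % (w/v) = 119 g/L.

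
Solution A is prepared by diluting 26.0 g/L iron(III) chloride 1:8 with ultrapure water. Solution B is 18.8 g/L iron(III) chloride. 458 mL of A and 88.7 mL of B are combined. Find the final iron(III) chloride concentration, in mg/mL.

C_A = 26.0 g/L / 8 = 3.25 g/L.
C_mix = (C_A·V_A + C_B·V_B)/(V_A + V_B) = (3.25×458 + 18.8×88.7) / 546.7 = 5.77 g/L = 5.77 mg/mL.

5.77 mg/mL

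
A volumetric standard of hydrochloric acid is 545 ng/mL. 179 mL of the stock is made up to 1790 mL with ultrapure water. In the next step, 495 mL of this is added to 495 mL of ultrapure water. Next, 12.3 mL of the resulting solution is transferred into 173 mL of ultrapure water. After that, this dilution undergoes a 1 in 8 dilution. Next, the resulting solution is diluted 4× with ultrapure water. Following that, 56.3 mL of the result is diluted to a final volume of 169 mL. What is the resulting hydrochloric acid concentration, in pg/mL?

Overall dilution factor = 10 × 2 × 15.07 × 8 × 4 × 3.002 = 2.89 × 10⁴.
545 ng/mL / 2.89 × 10⁴ = 0.0188 ng/mL = 18.8 pg/mL.

18.8 pg/mL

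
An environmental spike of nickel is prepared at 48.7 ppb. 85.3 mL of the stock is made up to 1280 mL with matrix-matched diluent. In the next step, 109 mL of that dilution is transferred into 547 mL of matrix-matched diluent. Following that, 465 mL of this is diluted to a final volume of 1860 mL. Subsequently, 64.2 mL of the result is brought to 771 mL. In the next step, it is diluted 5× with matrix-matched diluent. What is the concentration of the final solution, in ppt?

Overall dilution factor = 15.01 × 6.018 × 4 × 12.01 × 5 = 2.17 × 10⁴.
48.7 ppb / 2.17 × 10⁴ = 2.25 × 10⁻³ ppb = 2.25 ppt.

2.25 ppt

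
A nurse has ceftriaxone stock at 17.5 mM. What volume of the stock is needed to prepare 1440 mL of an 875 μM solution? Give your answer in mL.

72.0 mL

875 μM = 0.875 mM.
V₁ = C₂V₂/C₁ = 0.875 × 1440 / 17.5 = 72.0 mL.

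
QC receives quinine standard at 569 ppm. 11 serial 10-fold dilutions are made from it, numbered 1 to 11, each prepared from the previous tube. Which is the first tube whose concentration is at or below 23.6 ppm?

Tube n has concentration 569 ppm / 10ⁿ.
Need 10ⁿ ≥ 569 ppm / 23.6 ppm = 24.1, so n ≥ 1.38.
First such tube: n = 2.

tube 2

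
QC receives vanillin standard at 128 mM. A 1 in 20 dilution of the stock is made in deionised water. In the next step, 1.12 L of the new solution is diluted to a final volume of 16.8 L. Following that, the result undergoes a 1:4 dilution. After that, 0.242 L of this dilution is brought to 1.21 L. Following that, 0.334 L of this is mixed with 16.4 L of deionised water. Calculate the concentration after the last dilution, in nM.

426 nM

Overall dilution factor = 20 × 15 × 4 × 5 × 50.10 = 3.01 × 10⁵.
128 mM / 3.01 × 10⁵ = 4.26 × 10⁻⁴ mM = 426 nM.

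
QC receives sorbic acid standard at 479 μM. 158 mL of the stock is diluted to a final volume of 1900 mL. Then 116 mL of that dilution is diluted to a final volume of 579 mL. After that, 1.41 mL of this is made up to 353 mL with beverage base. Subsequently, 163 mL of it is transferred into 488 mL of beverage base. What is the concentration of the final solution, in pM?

Overall dilution factor = 12.03 × 4.991 × 250.4 × 3.994 = 6.00 × 10⁴.
479 μM / 6.00 × 10⁴ = 7.98 × 10⁻³ μM = 7980 pM.

7980 pM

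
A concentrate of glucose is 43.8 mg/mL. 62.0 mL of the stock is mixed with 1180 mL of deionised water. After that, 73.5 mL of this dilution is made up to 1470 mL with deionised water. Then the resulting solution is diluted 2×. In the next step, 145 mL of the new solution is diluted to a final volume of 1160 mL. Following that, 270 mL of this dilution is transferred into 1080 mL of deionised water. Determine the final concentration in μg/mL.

Overall dilution factor = 20.03 × 20 × 2 × 8 × 5 = 3.21 × 10⁴.
43.8 mg/mL / 3.21 × 10⁴ = 1.37 × 10⁻³ mg/mL = 1.37 μg/mL.

1.37 μg/mL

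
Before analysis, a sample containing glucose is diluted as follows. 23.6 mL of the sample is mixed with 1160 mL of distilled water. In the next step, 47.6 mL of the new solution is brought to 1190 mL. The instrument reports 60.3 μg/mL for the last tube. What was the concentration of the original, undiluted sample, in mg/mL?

75.6 mg/mL

Overall dilution factor = 50.15 × 25 = 1254.
Original = 60.3 μg/mL × 1254 = 7.56 × 10⁴ μg/mL = 75.6 mg/mL.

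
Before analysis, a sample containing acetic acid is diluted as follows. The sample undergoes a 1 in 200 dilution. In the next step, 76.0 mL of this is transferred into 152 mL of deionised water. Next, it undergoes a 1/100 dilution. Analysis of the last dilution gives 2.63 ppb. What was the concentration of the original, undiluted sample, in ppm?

Overall dilution factor = 200 × 3 × 100 = 6.00 × 10⁴.
Original = 2.63 ppb × 6.00 × 10⁴ = 1.58 × 10⁵ ppb = 158 ppm.

158 ppm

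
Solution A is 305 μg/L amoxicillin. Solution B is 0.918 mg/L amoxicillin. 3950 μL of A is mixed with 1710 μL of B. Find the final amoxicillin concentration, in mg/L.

0.490 mg/L

C_B = 0.918 mg/L = 918 μg/L.
C_mix = (C_A·V_A + C_B·V_B)/(V_A + V_B) = (305×3950 + 918×1710) / 5660 = 490 μg/L = 0.490 mg/L.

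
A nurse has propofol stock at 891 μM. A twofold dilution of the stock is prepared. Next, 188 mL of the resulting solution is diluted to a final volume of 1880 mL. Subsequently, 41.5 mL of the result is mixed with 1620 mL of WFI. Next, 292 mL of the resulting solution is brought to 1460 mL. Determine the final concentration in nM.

223 nM

Overall dilution factor = 2 × 10 × 40.04 × 5 = 4004.
891 μM / 4004 = 0.223 μM = 223 nM.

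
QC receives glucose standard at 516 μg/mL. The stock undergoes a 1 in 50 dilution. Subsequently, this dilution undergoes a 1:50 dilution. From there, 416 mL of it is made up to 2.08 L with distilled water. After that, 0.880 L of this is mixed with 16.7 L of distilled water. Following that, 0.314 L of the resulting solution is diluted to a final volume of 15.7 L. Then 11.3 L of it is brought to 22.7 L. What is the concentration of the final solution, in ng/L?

Overall dilution factor = 50 × 50 × 5 × 19.98 × 50 × 2.009 = 2.51 × 10⁷.
516 μg/mL / 2.51 × 10⁷ = 2.06 × 10⁻⁵ μg/mL = 20.6 ng/L.

20.6 ng/L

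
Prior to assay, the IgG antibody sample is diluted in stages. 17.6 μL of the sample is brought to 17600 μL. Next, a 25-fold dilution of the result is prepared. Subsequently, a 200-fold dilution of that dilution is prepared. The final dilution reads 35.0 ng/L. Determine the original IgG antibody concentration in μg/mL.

175 μg/mL

Overall dilution factor = 1000 × 25 × 200 = 5.00 × 10⁶.
Original = 35.0 ng/L × 5.00 × 10⁶ = 1.75 × 10⁸ ng/L = 175 μg/mL.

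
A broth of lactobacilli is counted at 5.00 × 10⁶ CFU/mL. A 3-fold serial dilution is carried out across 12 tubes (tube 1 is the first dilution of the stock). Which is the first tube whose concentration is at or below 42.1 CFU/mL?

Tube n has concentration 5.00 × 10⁶ CFU/mL / 3ⁿ.
Need 3ⁿ ≥ 5.00 × 10⁶ CFU/mL / 42.1 CFU/mL = 1.19 × 10⁵, so n ≥ 10.64.
First such tube: n = 11.

tube 11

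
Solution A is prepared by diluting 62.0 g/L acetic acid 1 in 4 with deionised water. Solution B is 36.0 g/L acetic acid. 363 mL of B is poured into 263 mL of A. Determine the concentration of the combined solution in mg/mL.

27.4 mg/mL

C_A = 62.0 g/L / 4 = 15.5 g/L.
C_mix = (C_A·V_A + C_B·V_B)/(V_A + V_B) = (15.5×263 + 36.0×363) / 626.0 = 27.4 g/L = 27.4 mg/mL.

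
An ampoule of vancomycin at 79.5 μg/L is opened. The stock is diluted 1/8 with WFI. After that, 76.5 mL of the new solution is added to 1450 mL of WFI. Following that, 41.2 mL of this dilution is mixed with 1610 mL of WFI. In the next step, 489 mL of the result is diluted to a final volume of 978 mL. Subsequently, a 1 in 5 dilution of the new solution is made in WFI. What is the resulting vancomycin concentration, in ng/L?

1.24 ng/L

Overall dilution factor = 8 × 19.95 × 40.08 × 2 × 5 = 6.40 × 10⁴.
79.5 μg/L / 6.40 × 10⁴ = 1.24 × 10⁻³ μg/L = 1.24 ng/L.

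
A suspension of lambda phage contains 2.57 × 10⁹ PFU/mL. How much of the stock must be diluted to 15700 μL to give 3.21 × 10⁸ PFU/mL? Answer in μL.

V₁ = C₂V₂/C₁ = 3.21 × 10⁸ × 15700 / 2.57 × 10⁹ = 1961 μL.

1960 μL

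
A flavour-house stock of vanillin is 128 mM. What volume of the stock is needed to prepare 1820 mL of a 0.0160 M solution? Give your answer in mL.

228 mL

0.0160 M = 16.0 mM.
V₁ = C₂V₂/C₁ = 16.0 × 1820 / 128 = 228 mL.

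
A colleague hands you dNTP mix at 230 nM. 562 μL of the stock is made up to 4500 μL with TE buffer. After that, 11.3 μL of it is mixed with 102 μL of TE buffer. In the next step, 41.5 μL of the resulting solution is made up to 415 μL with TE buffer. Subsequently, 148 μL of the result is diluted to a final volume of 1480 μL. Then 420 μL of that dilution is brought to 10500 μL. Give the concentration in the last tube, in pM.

Overall dilution factor = 8.007 × 10.03 × 10 × 10 × 25 = 2.01 × 10⁵.
230 nM / 2.01 × 10⁵ = 1.15 × 10⁻³ nM = 1.15 pM.

1.15 pM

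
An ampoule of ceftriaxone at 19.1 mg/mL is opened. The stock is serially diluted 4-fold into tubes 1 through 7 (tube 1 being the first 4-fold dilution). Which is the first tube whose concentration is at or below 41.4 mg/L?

Tube n has concentration 19.1 mg/mL / 4ⁿ.
Need 4ⁿ ≥ 19.1 mg/mL / 41.4 mg/L = 461, so n ≥ 4.42.
First such tube: n = 5.

tube 5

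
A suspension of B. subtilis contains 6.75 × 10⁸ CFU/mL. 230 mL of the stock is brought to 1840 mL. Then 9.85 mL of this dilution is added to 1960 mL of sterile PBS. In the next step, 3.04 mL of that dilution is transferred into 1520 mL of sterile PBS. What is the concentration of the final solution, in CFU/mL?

Overall dilution factor = 8 × 200.0 × 501 = 8.02 × 10⁵.
6.75 × 10⁸ CFU/mL / 8.02 × 10⁵ = 842 CFU/mL.

842 CFU/mL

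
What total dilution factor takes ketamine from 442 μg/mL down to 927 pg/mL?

4.77 × 10⁵

Factor = C₀/C_target = 442 μg/mL / 927 pg/mL = 4.77 × 10⁵.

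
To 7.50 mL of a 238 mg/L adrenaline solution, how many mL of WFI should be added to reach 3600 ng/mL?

488 mL

3600 ng/mL = 3.60 mg/L.
V₂ = C₁V₁/C₂ = 238 × 7.50 / 3.60 = 496 mL.
Diluent to add = V₂ − V₁ = 496 − 7.50 = 488 mL.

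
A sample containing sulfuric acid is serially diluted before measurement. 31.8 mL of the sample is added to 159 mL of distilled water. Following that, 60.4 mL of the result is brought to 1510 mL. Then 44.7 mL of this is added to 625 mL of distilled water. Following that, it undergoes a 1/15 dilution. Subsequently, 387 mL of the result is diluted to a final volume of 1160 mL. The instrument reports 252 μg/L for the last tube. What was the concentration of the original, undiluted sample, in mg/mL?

25.5 mg/mL

Overall dilution factor = 6 × 25 × 14.98 × 15 × 2.997 = 1.01 × 10⁵.
Original = 252 μg/L × 1.01 × 10⁵ = 2.55 × 10⁷ μg/L = 25.5 mg/mL.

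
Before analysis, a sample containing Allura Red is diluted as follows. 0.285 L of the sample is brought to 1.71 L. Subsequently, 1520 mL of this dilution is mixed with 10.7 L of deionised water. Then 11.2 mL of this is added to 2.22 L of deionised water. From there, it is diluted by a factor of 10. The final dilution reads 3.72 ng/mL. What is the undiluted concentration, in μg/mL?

357 μg/mL

Overall dilution factor = 6 × 8.039 × 199.2 × 10 = 9.61 × 10⁴.
Original = 3.72 ng/mL × 9.61 × 10⁴ = 3.57 × 10⁵ ng/mL = 357 μg/mL.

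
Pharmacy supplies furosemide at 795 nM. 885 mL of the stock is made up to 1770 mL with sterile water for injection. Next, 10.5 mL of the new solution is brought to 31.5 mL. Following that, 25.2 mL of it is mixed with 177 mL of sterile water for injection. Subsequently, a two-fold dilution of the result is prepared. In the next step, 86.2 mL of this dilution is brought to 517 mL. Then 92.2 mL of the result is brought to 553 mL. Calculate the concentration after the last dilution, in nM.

Overall dilution factor = 2 × 3 × 8.024 × 2 × 5.998 × 5.998 = 3464.
795 nM / 3464 = 0.230 nM.

0.230 nM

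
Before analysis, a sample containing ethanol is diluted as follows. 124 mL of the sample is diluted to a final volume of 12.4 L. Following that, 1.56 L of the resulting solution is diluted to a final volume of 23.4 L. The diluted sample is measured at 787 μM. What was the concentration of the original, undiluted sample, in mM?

1180 mM

Overall dilution factor = 100 × 15 = 1500.
Original = 787 μM × 1500 = 1.18 × 10⁶ μM = 1180 mM.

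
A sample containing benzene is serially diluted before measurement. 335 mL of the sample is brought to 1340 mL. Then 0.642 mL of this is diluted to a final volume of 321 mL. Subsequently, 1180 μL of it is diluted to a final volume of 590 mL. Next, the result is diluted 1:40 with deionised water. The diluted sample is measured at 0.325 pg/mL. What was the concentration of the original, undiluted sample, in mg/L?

Overall dilution factor = 4 × 500 × 500 × 40 = 4.00 × 10⁷.
Original = 0.325 pg/mL × 4.00 × 10⁷ = 1.30 × 10⁷ pg/mL = 13.0 mg/L.

13.0 mg/L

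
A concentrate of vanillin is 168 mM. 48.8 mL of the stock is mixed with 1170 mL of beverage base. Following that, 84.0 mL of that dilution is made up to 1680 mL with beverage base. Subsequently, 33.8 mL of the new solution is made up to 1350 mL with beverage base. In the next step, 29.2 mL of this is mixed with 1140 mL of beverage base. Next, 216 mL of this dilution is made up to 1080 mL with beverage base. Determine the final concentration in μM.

Overall dilution factor = 24.98 × 20 × 39.94 × 40.04 × 5 = 3.99 × 10⁶.
168 mM / 3.99 × 10⁶ = 4.21 × 10⁻⁵ mM = 0.0421 μM.

0.0421 μM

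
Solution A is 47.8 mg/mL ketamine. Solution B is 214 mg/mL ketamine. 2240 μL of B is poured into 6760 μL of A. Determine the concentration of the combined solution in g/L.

89.2 g/L

C_mix = (C_A·V_A + C_B·V_B)/(V_A + V_B) = (47.8×6760 + 214×2240) / 9000 = 89.2 mg/mL = 89.2 g/L.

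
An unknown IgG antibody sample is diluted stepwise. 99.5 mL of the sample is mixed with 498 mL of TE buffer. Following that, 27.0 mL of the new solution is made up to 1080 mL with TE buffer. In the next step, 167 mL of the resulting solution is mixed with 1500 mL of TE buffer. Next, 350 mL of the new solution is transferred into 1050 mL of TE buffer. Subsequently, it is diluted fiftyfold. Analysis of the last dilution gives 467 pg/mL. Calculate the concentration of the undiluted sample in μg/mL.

Overall dilution factor = 6.005 × 40 × 9.982 × 4 × 50 = 4.80 × 10⁵.
Original = 467 pg/mL × 4.80 × 10⁵ = 2.24 × 10⁸ pg/mL = 224 μg/mL.

224 μg/mL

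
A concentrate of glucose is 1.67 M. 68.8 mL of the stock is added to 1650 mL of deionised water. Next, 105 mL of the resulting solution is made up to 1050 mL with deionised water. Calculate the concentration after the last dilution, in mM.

6.68 mM

Overall dilution factor = 24.98 × 10 = 250.
1.67 M / 250 = 6.68 × 10⁻³ M = 6.68 mM.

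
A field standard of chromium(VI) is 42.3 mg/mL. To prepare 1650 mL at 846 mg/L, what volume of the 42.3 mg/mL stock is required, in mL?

33.0 mL

846 mg/L = 0.846 mg/mL.
V₁ = C₂V₂/C₁ = 0.846 × 1650 / 42.3 = 33.0 mL.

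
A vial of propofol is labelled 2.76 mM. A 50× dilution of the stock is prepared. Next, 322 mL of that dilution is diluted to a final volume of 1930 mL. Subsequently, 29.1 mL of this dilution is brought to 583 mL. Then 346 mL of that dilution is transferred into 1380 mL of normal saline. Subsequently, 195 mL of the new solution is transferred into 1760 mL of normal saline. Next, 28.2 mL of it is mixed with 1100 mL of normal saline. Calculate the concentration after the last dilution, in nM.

Overall dilution factor = 50 × 5.994 × 20.03 × 4.988 × 10.03 × 40.01 = 1.20 × 10⁷.
2.76 mM / 1.20 × 10⁷ = 2.30 × 10⁻⁷ mM = 0.230 nM.

0.230 nM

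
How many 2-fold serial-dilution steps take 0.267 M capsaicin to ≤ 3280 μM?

Need 2ⁿ ≥ 81.4, so n ≥ log(81.4)/log(2) = 6.35.
Minimum whole steps: n = 7.

7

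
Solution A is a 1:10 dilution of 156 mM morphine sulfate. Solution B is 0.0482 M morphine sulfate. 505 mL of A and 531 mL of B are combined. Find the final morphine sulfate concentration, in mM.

C_A = 156 mM / 10 = 15.6 mM.
C_B = 0.0482 M = 48.2 mM.
C_mix = (C_A·V_A + C_B·V_B)/(V_A + V_B) = (15.6×505 + 48.2×531) / 1036 = 32.3 mM.

32.3 mM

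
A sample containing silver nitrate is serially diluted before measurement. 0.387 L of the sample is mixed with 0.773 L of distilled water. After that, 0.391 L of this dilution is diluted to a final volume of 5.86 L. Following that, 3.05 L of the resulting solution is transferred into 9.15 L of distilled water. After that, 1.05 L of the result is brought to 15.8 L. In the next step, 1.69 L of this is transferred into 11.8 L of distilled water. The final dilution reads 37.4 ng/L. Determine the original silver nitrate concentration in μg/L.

Overall dilution factor = 2.997 × 14.99 × 4 × 15.05 × 7.982 = 2.16 × 10⁴.
Original = 37.4 ng/L × 2.16 × 10⁴ = 8.07 × 10⁵ ng/L = 807 μg/L.

807 μg/L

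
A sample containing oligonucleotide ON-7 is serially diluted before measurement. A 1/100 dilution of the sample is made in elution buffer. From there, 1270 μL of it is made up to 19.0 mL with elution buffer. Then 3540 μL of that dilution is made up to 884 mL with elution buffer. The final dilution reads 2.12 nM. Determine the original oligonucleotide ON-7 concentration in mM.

0.792 mM

Overall dilution factor = 100 × 14.96 × 249.7 = 3.74 × 10⁵.
Original = 2.12 nM × 3.74 × 10⁵ = 7.92 × 10⁵ nM = 0.792 mM.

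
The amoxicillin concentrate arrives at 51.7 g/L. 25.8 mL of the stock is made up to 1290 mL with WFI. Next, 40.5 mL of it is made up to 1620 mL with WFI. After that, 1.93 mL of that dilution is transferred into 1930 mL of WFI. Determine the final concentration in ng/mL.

Overall dilution factor = 50 × 40 × 1001 = 2.00 × 10⁶.
51.7 g/L / 2.00 × 10⁶ = 2.58 × 10⁻⁵ g/L = 25.8 ng/mL.

25.8 ng/mL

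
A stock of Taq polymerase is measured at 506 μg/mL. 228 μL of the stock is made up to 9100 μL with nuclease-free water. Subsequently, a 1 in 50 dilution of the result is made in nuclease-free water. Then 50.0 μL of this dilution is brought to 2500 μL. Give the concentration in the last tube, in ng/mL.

Overall dilution factor = 39.91 × 50 × 50 = 9.98 × 10⁴.
506 μg/mL / 9.98 × 10⁴ = 5.07 × 10⁻³ μg/mL = 5.07 ng/mL.

5.07 ng/mL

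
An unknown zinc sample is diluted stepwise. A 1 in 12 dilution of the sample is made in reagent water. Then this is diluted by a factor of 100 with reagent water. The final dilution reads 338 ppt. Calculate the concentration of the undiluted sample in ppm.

0.406 ppm

Overall dilution factor = 12 × 100 = 1200.
Original = 338 ppt × 1200 = 4.06 × 10⁵ ppt = 0.406 ppm.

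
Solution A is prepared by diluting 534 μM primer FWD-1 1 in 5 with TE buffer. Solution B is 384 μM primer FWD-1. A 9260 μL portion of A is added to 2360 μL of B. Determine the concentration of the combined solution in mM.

0.163 mM

C_A = 534 μM / 5 = 107 μM.
C_mix = (C_A·V_A + C_B·V_B)/(V_A + V_B) = (107×9260 + 384×2360) / 11620 = 163 μM = 0.163 mM.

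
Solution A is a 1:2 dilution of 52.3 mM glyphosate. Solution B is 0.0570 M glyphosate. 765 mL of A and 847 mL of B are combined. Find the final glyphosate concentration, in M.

0.0424 M

C_A = 52.3 mM / 2 = 26.1 mM.
C_B = 0.0570 M = 57.0 mM.
C_mix = (C_A·V_A + C_B·V_B)/(V_A + V_B) = (26.1×765 + 57.0×847) / 1612 = 42.4 mM = 0.0424 M.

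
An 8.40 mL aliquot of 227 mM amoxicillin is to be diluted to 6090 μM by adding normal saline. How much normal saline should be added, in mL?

305 mL

6090 μM = 6.09 mM.
V₂ = C₁V₁/C₂ = 227 × 8.40 / 6.09 = 313 mL.
Diluent to add = V₂ − V₁ = 313 − 8.40 = 305 mL.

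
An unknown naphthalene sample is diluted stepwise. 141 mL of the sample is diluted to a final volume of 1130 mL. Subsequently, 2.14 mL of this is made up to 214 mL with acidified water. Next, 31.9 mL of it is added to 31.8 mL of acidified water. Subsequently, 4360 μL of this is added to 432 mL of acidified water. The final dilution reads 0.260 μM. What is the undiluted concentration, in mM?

Overall dilution factor = 8.014 × 100 × 1.997 × 100.1 = 1.60 × 10⁵.
Original = 0.260 μM × 1.60 × 10⁵ = 4.16 × 10⁴ μM = 41.6 mM.

41.6 mM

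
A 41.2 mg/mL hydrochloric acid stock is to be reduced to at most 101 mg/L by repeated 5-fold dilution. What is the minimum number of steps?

4

Need 5ⁿ ≥ 408, so n ≥ log(408)/log(5) = 3.73.
Minimum whole steps: n = 4.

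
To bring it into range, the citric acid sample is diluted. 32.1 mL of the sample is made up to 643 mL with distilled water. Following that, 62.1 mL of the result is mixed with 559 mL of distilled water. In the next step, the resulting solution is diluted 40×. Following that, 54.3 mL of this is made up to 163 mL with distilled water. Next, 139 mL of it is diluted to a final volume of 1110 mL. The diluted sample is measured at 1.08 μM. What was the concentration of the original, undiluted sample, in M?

0.207 M

Overall dilution factor = 20.03 × 10.00 × 40 × 3.002 × 7.986 = 1.92 × 10⁵.
Original = 1.08 μM × 1.92 × 10⁵ = 2.07 × 10⁵ μM = 0.207 M.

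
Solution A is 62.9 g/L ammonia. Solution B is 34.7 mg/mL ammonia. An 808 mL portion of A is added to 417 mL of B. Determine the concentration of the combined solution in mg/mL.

53.3 mg/mL

C_B = 34.7 mg/mL = 34.7 g/L.
C_mix = (C_A·V_A + C_B·V_B)/(V_A + V_B) = (62.9×808 + 34.7×417) / 1225 = 53.3 g/L = 53.3 mg/mL.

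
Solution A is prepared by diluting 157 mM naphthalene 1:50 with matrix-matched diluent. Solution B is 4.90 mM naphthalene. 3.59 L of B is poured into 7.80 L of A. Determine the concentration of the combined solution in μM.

3690 μM

C_A = 157 mM / 50 = 3.14 mM.
C_mix = (C_A·V_A + C_B·V_B)/(V_A + V_B) = (3.14×7.80 + 4.90×3.59) / 11.39 = 3.69 mM = 3690 μM.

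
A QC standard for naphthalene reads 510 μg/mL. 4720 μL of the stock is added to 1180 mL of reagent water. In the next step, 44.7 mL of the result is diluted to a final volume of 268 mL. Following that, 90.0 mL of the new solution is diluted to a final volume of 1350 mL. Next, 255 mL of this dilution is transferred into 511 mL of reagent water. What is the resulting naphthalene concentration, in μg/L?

7.52 μg/L

Overall dilution factor = 251 × 5.996 × 15 × 3.004 = 6.78 × 10⁴.
510 μg/mL / 6.78 × 10⁴ = 7.52 × 10⁻³ μg/mL = 7.52 μg/L.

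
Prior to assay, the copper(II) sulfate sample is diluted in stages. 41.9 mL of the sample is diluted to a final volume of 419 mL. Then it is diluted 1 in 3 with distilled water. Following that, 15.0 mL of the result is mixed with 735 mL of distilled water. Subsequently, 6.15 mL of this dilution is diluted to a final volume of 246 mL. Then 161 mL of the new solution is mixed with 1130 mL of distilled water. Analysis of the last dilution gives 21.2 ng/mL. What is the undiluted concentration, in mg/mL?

Overall dilution factor = 10 × 3 × 50 × 40 × 8.019 = 4.81 × 10⁵.
Original = 21.2 ng/mL × 4.81 × 10⁵ = 1.02 × 10⁷ ng/mL = 10.2 mg/mL.

10.2 mg/mL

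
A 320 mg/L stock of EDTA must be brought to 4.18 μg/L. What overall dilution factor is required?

7.66 × 10⁴

Factor = C₀/C_target = 320 mg/L / 4.18 μg/L = 7.66 × 10⁴.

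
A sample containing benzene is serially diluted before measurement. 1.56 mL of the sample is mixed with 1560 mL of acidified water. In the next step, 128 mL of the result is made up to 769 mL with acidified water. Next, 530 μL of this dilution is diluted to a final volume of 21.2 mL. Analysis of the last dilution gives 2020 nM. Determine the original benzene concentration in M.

0.486 M

Overall dilution factor = 1001 × 6.008 × 40 = 2.41 × 10⁵.
Original = 2020 nM × 2.41 × 10⁵ = 4.86 × 10⁸ nM = 0.486 M.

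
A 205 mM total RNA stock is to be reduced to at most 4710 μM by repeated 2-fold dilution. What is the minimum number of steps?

6

Need 2ⁿ ≥ 43.5, so n ≥ log(43.5)/log(2) = 5.44.
Minimum whole steps: n = 6.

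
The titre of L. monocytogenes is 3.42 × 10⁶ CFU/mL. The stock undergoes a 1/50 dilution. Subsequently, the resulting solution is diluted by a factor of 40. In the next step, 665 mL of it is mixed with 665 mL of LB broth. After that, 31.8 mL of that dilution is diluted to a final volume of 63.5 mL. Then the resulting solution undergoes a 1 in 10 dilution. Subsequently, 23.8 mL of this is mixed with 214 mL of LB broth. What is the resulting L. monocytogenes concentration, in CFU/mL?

4.29 CFU/mL

Overall dilution factor = 50 × 40 × 2 × 1.997 × 10 × 9.992 = 7.98 × 10⁵.
3.42 × 10⁶ CFU/mL / 7.98 × 10⁵ = 4.29 CFU/mL.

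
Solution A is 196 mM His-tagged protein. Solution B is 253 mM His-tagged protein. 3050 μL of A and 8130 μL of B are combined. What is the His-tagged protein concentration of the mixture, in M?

C_mix = (C_A·V_A + C_B·V_B)/(V_A + V_B) = (196×3050 + 253×8130) / 11180 = 237 mM = 0.237 M.

0.237 M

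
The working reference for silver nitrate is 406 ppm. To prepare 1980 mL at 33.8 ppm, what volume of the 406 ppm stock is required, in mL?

165 mL

V₁ = C₂V₂/C₁ = 33.8 × 1980 / 406 = 165 mL.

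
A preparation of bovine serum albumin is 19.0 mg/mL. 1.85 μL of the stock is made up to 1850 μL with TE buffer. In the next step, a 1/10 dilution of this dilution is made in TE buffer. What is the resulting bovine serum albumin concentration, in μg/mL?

1.90 μg/mL

Overall dilution factor = 1000 × 10 = 1.00 × 10⁴.
19.0 mg/mL / 1.00 × 10⁴ = 1.90 × 10⁻³ mg/mL = 1.90 μg/mL.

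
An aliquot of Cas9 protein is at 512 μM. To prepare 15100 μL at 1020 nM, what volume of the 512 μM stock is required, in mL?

1020 nM = 1.02 μM.
V₁ = C₂V₂/C₁ = 1.02 × 15100 / 512 = 30.1 μL = 0.0301 mL.

0.0301 mL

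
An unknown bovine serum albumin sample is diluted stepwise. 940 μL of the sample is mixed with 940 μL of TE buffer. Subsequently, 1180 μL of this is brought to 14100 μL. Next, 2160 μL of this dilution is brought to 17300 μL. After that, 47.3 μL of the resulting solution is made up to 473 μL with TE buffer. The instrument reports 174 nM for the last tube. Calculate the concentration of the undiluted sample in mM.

0.333 mM

Overall dilution factor = 2 × 11.95 × 8.009 × 10 = 1914.
Original = 174 nM × 1914 = 3.33 × 10⁵ nM = 0.333 mM.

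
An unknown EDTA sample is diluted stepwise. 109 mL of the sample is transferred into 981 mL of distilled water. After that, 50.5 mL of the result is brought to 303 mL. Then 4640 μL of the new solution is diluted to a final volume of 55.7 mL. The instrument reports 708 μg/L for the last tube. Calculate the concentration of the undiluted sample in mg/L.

Overall dilution factor = 10 × 6 × 12.00 = 720.
Original = 708 μg/L × 720 = 5.10 × 10⁵ μg/L = 510 mg/L.

510 mg/L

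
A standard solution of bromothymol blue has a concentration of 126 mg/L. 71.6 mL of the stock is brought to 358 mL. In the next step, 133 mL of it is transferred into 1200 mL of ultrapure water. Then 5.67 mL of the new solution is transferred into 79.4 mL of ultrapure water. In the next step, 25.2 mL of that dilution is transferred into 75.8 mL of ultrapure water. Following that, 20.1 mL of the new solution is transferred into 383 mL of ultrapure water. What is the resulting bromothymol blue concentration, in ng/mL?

2.08 ng/mL

Overall dilution factor = 5 × 10.02 × 15.00 × 4.008 × 20.05 = 6.04 × 10⁴.
126 mg/L / 6.04 × 10⁴ = 2.08 × 10⁻³ mg/L = 2.08 ng/mL.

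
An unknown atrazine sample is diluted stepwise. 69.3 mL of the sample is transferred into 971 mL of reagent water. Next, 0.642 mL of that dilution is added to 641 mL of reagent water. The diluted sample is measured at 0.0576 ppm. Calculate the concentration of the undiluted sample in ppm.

864 ppm

Overall dilution factor = 15.01 × 999.4 = 1.50 × 10⁴.
Original = 0.0576 ppm × 1.50 × 10⁴ = 864 ppm.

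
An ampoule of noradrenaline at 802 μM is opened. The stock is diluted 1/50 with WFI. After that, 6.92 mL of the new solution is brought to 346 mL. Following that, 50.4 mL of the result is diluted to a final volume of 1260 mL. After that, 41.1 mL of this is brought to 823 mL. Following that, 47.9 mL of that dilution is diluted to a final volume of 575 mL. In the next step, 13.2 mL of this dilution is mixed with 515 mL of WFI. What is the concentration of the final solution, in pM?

Overall dilution factor = 50 × 50 × 25 × 20.02 × 12.00 × 40.02 = 6.01 × 10⁸.
802 μM / 6.01 × 10⁸ = 1.33 × 10⁻⁶ μM = 1.33 pM.

1.33 pM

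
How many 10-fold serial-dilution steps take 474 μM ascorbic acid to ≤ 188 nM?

4

Need 10ⁿ ≥ 2521, so n ≥ log(2521)/log(10) = 3.40.
Minimum whole steps: n = 4.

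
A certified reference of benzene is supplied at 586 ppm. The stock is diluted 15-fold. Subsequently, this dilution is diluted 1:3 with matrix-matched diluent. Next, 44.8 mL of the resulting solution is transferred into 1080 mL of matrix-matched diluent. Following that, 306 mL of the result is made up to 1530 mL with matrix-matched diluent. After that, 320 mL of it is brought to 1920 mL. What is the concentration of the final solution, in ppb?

17.3 ppb

Overall dilution factor = 15 × 3 × 25.11 × 5 × 6 = 3.39 × 10⁴.
586 ppm / 3.39 × 10⁴ = 0.0173 ppm = 17.3 ppb.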